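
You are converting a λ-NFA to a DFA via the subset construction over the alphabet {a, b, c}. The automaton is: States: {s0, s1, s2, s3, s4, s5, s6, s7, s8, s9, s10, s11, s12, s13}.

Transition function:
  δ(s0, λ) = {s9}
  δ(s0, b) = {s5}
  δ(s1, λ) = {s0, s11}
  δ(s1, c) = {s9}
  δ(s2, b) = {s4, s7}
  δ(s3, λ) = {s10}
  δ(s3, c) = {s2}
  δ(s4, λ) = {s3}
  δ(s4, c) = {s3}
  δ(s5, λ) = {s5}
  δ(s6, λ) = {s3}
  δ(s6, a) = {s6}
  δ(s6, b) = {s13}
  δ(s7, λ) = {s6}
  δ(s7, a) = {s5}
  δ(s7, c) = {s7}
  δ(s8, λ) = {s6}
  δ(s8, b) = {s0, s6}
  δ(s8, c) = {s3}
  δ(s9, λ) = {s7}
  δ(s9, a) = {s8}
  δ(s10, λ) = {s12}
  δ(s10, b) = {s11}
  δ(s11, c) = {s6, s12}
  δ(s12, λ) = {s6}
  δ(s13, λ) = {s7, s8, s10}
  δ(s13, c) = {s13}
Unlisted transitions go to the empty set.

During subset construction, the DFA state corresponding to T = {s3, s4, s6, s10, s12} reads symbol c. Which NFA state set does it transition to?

s3 on c → {s2}.
s4 on c → {s3}.
No c-transition from s6, s10, s12.
Union after reading c: {s2, s3}.
Now take the λ-closure:
From s3 via λ: add s10.
From s10 via λ: add s12.
From s12 via λ: add s6.
No new states can be added; the closed set is {s2, s3, s6, s10, s12}.

{s2, s3, s6, s10, s12}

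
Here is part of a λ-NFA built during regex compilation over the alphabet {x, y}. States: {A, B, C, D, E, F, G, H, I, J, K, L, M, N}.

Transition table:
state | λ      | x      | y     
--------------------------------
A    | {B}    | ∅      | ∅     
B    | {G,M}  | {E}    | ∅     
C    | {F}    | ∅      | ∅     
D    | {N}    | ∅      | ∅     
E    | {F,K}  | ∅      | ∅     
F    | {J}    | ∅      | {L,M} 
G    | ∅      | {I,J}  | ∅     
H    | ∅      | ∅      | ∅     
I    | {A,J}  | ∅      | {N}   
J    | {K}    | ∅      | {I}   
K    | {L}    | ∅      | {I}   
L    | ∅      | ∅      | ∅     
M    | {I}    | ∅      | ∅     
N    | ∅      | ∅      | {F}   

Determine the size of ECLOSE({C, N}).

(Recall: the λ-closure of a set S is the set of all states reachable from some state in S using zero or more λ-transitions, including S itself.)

Start with {C, N}.
From C via λ: add F.
From F via λ: add J.
From J via λ: add K.
From K via λ: add L.
λ-closure = {C, F, J, K, L, N}, which has 6 states.

6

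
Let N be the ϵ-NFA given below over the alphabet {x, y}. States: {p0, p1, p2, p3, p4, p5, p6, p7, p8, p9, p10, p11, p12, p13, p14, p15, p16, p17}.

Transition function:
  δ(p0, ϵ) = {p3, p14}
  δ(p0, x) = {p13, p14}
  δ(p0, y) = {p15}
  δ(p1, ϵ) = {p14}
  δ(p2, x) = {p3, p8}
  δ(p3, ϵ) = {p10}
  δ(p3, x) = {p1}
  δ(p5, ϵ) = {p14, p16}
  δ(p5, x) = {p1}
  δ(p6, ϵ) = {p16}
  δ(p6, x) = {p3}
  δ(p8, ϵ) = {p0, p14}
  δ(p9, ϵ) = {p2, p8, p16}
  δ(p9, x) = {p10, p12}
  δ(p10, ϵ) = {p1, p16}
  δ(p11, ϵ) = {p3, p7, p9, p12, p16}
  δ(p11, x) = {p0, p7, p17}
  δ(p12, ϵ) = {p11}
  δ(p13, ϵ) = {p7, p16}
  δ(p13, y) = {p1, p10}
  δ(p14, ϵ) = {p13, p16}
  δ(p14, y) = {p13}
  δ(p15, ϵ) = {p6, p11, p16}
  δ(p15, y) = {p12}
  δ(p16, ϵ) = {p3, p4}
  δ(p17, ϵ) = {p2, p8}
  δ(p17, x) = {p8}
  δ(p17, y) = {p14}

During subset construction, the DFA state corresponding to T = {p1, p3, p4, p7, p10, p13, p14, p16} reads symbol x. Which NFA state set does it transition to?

p3 on x → {p1}.
No x-transition from p1, p4, p7, p10, p13, p14, p16.
Union after reading x: {p1}.
Now take the ϵ-closure:
From p1 via ϵ: add p14.
From p14 via ϵ: add p13, p16.
From p13 via ϵ: add p7.
From p16 via ϵ: add p3, p4.
From p3 via ϵ: add p10.
No new states can be added; the closed set is {p1, p3, p4, p7, p10, p13, p14, p16}.

{p1, p3, p4, p7, p10, p13, p14, p16}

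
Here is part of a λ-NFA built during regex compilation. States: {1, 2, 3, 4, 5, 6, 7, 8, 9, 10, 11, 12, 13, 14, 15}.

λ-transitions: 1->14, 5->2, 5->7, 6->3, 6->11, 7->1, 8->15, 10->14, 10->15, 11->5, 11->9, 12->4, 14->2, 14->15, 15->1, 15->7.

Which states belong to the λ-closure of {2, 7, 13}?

{1, 2, 7, 13, 14, 15}

Start with {2, 7, 13}.
From 7 via λ: add 1.
From 1 via λ: add 14.
From 14 via λ: add 15.
No new states can be added; the closed set is {1, 2, 7, 13, 14, 15}.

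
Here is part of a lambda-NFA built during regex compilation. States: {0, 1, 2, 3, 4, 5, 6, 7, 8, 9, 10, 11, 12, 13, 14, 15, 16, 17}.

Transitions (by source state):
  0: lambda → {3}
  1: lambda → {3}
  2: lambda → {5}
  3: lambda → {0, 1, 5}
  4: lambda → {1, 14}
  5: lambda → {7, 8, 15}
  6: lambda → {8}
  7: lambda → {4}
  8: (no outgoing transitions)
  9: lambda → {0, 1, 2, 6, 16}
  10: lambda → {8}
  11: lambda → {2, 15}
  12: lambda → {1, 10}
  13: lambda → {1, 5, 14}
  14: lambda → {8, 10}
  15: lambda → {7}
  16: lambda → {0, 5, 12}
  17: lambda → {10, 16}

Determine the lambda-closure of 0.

Start with {0}.
From 0 via lambda: add 3.
From 3 via lambda: add 1, 5.
From 5 via lambda: add 7, 8, 15.
From 7 via lambda: add 4.
From 4 via lambda: add 14.
From 14 via lambda: add 10.
No new states can be added; the closed set is {0, 1, 3, 4, 5, 7, 8, 10, 14, 15}.

{0, 1, 3, 4, 5, 7, 8, 10, 14, 15}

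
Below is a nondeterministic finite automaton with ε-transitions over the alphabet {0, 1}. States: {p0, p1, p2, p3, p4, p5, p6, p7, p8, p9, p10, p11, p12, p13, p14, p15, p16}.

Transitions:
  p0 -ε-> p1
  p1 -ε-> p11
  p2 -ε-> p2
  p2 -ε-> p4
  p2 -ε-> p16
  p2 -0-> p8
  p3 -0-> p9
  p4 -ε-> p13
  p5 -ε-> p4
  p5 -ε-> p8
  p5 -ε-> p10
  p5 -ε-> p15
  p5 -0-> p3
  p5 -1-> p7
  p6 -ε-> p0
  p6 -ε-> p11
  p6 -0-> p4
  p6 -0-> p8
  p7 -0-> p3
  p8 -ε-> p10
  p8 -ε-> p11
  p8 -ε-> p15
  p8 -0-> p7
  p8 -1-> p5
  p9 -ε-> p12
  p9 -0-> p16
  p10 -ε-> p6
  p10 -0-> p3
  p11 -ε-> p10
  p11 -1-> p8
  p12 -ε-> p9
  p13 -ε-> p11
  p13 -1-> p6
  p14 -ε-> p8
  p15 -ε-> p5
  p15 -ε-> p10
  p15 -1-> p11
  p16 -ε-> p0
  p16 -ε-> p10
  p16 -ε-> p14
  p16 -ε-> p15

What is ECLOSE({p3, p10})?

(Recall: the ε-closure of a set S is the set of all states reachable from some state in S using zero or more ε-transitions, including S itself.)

Start with {p3, p10}.
From p10 via ε: add p6.
From p6 via ε: add p0, p11.
From p0 via ε: add p1.
No new states can be added; the closed set is {p0, p1, p3, p6, p10, p11}.

{p0, p1, p3, p6, p10, p11}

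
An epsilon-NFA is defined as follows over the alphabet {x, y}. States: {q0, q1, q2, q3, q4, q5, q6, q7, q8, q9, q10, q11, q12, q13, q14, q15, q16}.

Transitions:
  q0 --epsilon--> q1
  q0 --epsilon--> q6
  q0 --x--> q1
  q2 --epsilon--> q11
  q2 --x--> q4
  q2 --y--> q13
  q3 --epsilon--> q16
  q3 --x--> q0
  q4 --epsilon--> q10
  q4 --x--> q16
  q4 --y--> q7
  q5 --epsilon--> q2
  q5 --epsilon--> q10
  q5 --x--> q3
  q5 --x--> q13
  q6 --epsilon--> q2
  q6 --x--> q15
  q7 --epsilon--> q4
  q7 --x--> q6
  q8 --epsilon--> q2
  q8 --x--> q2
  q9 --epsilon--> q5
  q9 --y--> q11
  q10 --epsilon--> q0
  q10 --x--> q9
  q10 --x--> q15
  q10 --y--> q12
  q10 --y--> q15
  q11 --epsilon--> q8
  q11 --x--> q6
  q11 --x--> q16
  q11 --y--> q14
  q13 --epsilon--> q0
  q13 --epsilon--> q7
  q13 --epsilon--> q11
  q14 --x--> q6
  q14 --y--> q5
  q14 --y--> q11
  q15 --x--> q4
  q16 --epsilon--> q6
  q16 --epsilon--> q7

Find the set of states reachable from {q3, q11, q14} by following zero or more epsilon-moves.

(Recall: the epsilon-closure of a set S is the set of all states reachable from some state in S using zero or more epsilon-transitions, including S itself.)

Start with {q3, q11, q14}.
From q3 via epsilon: add q16.
From q11 via epsilon: add q8.
From q8 via epsilon: add q2.
From q16 via epsilon: add q6, q7.
From q7 via epsilon: add q4.
From q4 via epsilon: add q10.
From q10 via epsilon: add q0.
From q0 via epsilon: add q1.
No new states can be added; the closed set is {q0, q1, q2, q3, q4, q6, q7, q8, q10, q11, q14, q16}.

{q0, q1, q2, q3, q4, q6, q7, q8, q10, q11, q14, q16}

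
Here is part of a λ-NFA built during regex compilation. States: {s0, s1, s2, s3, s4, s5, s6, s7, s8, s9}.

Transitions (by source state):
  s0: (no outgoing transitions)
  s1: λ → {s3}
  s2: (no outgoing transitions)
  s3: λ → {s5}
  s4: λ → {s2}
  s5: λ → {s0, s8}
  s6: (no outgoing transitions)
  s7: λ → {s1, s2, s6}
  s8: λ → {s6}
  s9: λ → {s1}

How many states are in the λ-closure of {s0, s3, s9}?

7

Start with {s0, s3, s9}.
From s3 via λ: add s5.
From s9 via λ: add s1.
From s5 via λ: add s8.
From s8 via λ: add s6.
λ-closure = {s0, s1, s3, s5, s6, s8, s9}, which has 7 states.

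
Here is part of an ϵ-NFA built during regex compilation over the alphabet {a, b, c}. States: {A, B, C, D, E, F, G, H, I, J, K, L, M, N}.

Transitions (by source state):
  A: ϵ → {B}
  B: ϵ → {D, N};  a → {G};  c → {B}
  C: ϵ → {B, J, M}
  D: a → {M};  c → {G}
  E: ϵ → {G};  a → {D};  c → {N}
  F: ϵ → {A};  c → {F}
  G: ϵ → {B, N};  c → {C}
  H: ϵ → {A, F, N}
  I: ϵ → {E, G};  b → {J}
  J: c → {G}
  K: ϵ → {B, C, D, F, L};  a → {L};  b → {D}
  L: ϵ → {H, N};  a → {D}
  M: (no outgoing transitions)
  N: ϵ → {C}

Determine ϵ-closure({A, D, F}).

{A, B, C, D, F, J, M, N}

Start with {A, D, F}.
From A via ϵ: add B.
From B via ϵ: add N.
From N via ϵ: add C.
From C via ϵ: add J, M.
No new states can be added; the closed set is {A, B, C, D, F, J, M, N}.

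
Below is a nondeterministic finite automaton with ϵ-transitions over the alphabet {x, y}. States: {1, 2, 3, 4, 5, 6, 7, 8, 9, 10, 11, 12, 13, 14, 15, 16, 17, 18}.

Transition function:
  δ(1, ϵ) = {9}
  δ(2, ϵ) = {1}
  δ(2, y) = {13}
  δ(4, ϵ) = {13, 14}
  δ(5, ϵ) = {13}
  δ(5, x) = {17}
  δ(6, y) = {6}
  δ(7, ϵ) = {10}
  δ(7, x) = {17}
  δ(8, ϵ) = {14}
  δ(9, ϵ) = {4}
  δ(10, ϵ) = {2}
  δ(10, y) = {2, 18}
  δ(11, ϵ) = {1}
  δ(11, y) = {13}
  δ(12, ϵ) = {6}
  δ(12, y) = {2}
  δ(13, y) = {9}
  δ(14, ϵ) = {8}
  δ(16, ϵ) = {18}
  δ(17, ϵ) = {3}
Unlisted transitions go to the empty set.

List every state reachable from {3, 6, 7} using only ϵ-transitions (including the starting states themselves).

Start with {3, 6, 7}.
From 7 via ϵ: add 10.
From 10 via ϵ: add 2.
From 2 via ϵ: add 1.
From 1 via ϵ: add 9.
From 9 via ϵ: add 4.
From 4 via ϵ: add 13, 14.
From 14 via ϵ: add 8.
No new states can be added; the closed set is {1, 2, 3, 4, 6, 7, 8, 9, 10, 13, 14}.

{1, 2, 3, 4, 6, 7, 8, 9, 10, 13, 14}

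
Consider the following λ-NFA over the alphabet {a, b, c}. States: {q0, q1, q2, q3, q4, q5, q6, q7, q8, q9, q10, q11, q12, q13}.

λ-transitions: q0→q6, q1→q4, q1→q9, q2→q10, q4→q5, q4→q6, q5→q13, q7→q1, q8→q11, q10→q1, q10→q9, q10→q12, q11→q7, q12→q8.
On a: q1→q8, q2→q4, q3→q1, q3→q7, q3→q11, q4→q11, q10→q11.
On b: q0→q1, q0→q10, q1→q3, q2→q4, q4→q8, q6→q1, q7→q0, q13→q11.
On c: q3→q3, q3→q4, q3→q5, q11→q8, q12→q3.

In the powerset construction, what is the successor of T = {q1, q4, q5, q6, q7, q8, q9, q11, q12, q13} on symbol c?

q11 on c → {q8}.
q12 on c → {q3}.
No c-transition from q1, q4, q5, q6, q7, q8, q9, q13.
Union after reading c: {q3, q8}.
Now take the λ-closure:
From q8 via λ: add q11.
From q11 via λ: add q7.
From q7 via λ: add q1.
From q1 via λ: add q4, q9.
From q4 via λ: add q5, q6.
From q5 via λ: add q13.
No new states can be added; the closed set is {q1, q3, q4, q5, q6, q7, q8, q9, q11, q13}.

{q1, q3, q4, q5, q6, q7, q8, q9, q11, q13}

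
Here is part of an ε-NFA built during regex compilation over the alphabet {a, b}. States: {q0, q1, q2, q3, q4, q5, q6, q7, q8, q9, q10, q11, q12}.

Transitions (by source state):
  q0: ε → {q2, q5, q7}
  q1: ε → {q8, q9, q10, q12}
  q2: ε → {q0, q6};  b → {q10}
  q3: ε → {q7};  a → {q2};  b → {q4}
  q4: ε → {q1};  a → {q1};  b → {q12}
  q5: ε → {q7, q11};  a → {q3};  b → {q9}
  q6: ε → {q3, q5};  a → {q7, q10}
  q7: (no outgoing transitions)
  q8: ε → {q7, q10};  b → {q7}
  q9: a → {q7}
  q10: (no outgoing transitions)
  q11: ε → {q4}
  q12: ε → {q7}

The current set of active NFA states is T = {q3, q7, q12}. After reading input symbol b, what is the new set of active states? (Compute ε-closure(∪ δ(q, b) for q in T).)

{q1, q4, q7, q8, q9, q10, q12}

q3 on b → {q4}.
No b-transition from q7, q12.
Union after reading b: {q4}.
Now take the ε-closure:
From q4 via ε: add q1.
From q1 via ε: add q8, q9, q10, q12.
From q8 via ε: add q7.
No new states can be added; the closed set is {q1, q4, q7, q8, q9, q10, q12}.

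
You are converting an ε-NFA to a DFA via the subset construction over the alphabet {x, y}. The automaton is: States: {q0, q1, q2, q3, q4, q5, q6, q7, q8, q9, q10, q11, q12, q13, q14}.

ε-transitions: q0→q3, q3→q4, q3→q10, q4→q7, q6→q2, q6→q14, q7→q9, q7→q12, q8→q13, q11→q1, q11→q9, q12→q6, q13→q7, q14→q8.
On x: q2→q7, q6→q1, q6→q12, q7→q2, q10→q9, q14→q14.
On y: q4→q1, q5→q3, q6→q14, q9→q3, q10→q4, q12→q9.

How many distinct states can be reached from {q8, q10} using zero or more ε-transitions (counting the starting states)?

9

Start with {q8, q10}.
From q8 via ε: add q13.
From q13 via ε: add q7.
From q7 via ε: add q9, q12.
From q12 via ε: add q6.
From q6 via ε: add q2, q14.
ε-closure = {q2, q6, q7, q8, q9, q10, q12, q13, q14}, which has 9 states.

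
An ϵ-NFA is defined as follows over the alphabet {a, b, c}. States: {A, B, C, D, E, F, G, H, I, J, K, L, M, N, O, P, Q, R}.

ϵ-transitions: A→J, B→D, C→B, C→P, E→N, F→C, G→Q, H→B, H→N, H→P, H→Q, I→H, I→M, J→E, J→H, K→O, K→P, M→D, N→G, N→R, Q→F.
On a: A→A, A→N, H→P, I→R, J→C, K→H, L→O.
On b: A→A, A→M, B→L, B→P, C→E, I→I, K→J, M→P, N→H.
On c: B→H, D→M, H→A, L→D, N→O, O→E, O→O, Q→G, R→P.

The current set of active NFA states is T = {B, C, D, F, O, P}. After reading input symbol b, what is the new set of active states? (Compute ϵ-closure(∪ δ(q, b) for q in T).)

B on b → {L, P}.
C on b → {E}.
No b-transition from D, F, O, P.
Union after reading b: {E, L, P}.
Now take the ϵ-closure:
From E via ϵ: add N.
From N via ϵ: add G, R.
From G via ϵ: add Q.
From Q via ϵ: add F.
From F via ϵ: add C.
From C via ϵ: add B.
From B via ϵ: add D.
No new states can be added; the closed set is {B, C, D, E, F, G, L, N, P, Q, R}.

{B, C, D, E, F, G, L, N, P, Q, R}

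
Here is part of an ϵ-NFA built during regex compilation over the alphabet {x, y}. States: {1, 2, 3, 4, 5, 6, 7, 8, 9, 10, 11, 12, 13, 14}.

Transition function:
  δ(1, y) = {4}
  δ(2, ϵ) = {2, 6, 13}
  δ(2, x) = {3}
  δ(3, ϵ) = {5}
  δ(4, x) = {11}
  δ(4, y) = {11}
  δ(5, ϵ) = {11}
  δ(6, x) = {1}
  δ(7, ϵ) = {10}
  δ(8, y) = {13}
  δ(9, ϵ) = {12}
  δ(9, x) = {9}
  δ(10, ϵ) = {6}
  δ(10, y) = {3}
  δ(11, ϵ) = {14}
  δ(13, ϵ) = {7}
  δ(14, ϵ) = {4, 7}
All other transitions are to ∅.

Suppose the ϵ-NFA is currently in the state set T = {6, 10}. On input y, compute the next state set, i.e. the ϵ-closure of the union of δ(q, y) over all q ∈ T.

10 on y → {3}.
No y-transition from 6.
Union after reading y: {3}.
Now take the ϵ-closure:
From 3 via ϵ: add 5.
From 5 via ϵ: add 11.
From 11 via ϵ: add 14.
From 14 via ϵ: add 4, 7.
From 7 via ϵ: add 10.
From 10 via ϵ: add 6.
No new states can be added; the closed set is {3, 4, 5, 6, 7, 10, 11, 14}.

{3, 4, 5, 6, 7, 10, 11, 14}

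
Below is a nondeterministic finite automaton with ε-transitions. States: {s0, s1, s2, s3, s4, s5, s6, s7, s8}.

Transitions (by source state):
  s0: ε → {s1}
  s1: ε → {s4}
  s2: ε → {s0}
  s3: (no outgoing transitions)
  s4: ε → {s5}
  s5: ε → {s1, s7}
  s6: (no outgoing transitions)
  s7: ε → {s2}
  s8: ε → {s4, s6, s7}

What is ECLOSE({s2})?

{s0, s1, s2, s4, s5, s7}

Start with {s2}.
From s2 via ε: add s0.
From s0 via ε: add s1.
From s1 via ε: add s4.
From s4 via ε: add s5.
From s5 via ε: add s7.
No new states can be added; the closed set is {s0, s1, s2, s4, s5, s7}.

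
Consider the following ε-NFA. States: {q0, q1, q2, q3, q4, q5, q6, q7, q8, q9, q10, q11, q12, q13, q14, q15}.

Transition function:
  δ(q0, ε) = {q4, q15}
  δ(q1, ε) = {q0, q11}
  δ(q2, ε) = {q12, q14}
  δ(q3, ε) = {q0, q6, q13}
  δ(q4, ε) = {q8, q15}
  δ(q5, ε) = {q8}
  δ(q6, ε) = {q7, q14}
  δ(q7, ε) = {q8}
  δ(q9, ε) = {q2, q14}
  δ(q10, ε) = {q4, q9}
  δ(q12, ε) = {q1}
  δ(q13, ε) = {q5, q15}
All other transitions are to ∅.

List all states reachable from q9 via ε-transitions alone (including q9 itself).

{q0, q1, q2, q4, q8, q9, q11, q12, q14, q15}

Start with {q9}.
From q9 via ε: add q2, q14.
From q2 via ε: add q12.
From q12 via ε: add q1.
From q1 via ε: add q0, q11.
From q0 via ε: add q4, q15.
From q4 via ε: add q8.
No new states can be added; the closed set is {q0, q1, q2, q4, q8, q9, q11, q12, q14, q15}.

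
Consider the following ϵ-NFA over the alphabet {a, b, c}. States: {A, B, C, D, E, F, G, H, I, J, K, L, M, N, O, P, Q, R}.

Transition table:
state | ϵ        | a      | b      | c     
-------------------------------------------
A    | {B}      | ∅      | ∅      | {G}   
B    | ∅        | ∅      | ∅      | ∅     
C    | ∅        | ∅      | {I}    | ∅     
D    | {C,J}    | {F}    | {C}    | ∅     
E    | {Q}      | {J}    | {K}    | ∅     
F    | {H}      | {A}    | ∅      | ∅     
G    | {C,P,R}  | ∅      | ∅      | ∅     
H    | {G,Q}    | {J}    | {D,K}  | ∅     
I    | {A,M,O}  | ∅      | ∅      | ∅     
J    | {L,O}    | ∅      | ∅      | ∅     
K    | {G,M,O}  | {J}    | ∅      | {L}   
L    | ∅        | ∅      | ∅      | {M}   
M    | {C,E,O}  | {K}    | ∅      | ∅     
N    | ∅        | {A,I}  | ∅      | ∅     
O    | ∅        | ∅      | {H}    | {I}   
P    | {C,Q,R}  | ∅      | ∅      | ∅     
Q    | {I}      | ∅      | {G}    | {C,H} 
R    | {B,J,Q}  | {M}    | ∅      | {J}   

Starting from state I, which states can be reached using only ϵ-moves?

Start with {I}.
From I via ϵ: add A, M, O.
From A via ϵ: add B.
From M via ϵ: add C, E.
From E via ϵ: add Q.
No new states can be added; the closed set is {A, B, C, E, I, M, O, Q}.

{A, B, C, E, I, M, O, Q}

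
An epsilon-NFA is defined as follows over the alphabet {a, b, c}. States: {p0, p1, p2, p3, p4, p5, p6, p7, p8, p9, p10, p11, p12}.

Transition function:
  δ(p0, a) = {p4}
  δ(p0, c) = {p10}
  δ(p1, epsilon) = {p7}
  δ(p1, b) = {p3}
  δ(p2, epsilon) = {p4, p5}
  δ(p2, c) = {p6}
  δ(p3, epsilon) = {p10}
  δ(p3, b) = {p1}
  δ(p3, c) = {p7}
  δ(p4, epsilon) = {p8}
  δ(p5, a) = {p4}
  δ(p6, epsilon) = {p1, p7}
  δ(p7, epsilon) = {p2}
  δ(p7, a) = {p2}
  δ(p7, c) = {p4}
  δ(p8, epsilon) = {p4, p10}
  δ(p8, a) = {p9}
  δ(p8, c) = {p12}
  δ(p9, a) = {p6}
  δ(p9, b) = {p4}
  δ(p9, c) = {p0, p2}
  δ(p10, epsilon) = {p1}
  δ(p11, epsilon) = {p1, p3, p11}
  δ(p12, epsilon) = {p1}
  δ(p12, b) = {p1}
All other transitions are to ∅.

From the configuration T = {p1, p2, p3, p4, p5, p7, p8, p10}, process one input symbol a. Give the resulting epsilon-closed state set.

{p1, p2, p4, p5, p7, p8, p9, p10}

p5 on a → {p4}.
p7 on a → {p2}.
p8 on a → {p9}.
No a-transition from p1, p2, p3, p4, p10.
Union after reading a: {p2, p4, p9}.
Now take the epsilon-closure:
From p2 via epsilon: add p5.
From p4 via epsilon: add p8.
From p8 via epsilon: add p10.
From p10 via epsilon: add p1.
From p1 via epsilon: add p7.
No new states can be added; the closed set is {p1, p2, p4, p5, p7, p8, p9, p10}.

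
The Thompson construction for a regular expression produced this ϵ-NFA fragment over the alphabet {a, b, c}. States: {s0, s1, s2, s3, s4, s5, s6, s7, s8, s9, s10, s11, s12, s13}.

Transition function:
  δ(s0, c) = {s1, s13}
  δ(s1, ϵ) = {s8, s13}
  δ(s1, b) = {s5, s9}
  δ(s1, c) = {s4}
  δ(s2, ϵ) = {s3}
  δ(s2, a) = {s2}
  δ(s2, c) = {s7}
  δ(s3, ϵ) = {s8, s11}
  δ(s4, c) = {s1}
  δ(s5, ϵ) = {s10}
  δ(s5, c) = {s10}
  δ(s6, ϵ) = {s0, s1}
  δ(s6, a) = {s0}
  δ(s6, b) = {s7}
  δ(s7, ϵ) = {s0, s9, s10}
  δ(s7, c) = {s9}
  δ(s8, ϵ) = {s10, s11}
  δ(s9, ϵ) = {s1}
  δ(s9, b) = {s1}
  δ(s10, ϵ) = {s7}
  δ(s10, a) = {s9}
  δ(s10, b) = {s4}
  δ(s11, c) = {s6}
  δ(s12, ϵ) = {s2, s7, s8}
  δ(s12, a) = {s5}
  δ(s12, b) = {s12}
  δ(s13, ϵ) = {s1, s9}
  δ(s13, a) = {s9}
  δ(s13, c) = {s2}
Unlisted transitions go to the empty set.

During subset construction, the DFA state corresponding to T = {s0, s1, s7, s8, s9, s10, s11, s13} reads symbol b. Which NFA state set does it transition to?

s1 on b → {s5, s9}.
s9 on b → {s1}.
s10 on b → {s4}.
No b-transition from s0, s7, s8, s11, s13.
Union after reading b: {s1, s4, s5, s9}.
Now take the ϵ-closure:
From s1 via ϵ: add s8, s13.
From s5 via ϵ: add s10.
From s8 via ϵ: add s11.
From s10 via ϵ: add s7.
From s7 via ϵ: add s0.
No new states can be added; the closed set is {s0, s1, s4, s5, s7, s8, s9, s10, s11, s13}.

{s0, s1, s4, s5, s7, s8, s9, s10, s11, s13}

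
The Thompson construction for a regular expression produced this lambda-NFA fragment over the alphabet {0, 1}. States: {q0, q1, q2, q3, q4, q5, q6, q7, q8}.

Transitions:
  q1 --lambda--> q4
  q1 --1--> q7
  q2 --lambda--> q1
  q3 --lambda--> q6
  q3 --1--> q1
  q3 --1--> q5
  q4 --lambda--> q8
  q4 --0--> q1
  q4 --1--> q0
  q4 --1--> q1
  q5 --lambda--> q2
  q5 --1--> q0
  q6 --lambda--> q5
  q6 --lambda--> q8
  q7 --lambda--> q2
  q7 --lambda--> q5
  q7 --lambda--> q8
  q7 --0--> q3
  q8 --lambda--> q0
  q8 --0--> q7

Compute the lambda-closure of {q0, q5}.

Start with {q0, q5}.
From q5 via lambda: add q2.
From q2 via lambda: add q1.
From q1 via lambda: add q4.
From q4 via lambda: add q8.
No new states can be added; the closed set is {q0, q1, q2, q4, q5, q8}.

{q0, q1, q2, q4, q5, q8}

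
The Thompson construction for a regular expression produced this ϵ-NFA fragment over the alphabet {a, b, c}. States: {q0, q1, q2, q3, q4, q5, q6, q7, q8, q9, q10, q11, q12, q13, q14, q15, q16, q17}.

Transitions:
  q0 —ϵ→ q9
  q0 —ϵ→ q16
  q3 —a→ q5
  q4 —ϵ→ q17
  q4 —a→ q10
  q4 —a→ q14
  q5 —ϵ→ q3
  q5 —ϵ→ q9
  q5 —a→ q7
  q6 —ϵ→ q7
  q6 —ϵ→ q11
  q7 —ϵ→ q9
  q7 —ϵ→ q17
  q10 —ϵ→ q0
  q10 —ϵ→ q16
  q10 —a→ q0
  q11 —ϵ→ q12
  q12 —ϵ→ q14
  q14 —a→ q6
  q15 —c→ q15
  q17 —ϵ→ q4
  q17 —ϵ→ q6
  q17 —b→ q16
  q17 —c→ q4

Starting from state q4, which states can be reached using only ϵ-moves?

Start with {q4}.
From q4 via ϵ: add q17.
From q17 via ϵ: add q6.
From q6 via ϵ: add q7, q11.
From q7 via ϵ: add q9.
From q11 via ϵ: add q12.
From q12 via ϵ: add q14.
No new states can be added; the closed set is {q4, q6, q7, q9, q11, q12, q14, q17}.

{q4, q6, q7, q9, q11, q12, q14, q17}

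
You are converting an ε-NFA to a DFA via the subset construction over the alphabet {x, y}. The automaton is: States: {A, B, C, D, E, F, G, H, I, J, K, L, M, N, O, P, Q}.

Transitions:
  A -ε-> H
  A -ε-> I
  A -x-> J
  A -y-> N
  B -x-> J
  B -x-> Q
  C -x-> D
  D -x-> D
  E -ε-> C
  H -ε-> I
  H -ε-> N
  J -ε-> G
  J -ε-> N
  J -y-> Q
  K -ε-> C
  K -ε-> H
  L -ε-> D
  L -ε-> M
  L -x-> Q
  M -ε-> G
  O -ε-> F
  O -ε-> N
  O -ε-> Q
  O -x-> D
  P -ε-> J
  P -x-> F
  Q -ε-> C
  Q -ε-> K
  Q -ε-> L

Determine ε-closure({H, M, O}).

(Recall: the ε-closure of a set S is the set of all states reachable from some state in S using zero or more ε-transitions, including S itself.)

{C, D, F, G, H, I, K, L, M, N, O, Q}

Start with {H, M, O}.
From H via ε: add I, N.
From M via ε: add G.
From O via ε: add F, Q.
From Q via ε: add C, K, L.
From L via ε: add D.
No new states can be added; the closed set is {C, D, F, G, H, I, K, L, M, N, O, Q}.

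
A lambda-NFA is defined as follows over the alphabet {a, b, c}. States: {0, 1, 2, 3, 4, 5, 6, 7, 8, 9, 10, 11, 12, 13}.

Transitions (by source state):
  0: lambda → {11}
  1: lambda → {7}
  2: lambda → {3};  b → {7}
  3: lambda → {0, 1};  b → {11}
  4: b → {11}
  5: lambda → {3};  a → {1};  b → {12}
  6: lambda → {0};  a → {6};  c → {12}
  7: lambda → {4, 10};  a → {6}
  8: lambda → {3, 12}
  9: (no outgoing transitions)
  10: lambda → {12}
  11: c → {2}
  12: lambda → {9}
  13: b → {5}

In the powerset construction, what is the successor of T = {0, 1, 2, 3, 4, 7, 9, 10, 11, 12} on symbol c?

11 on c → {2}.
No c-transition from 0, 1, 2, 3, 4, 7, 9, 10, 12.
Union after reading c: {2}.
Now take the lambda-closure:
From 2 via lambda: add 3.
From 3 via lambda: add 0, 1.
From 0 via lambda: add 11.
From 1 via lambda: add 7.
From 7 via lambda: add 4, 10.
From 10 via lambda: add 12.
From 12 via lambda: add 9.
No new states can be added; the closed set is {0, 1, 2, 3, 4, 7, 9, 10, 11, 12}.

{0, 1, 2, 3, 4, 7, 9, 10, 11, 12}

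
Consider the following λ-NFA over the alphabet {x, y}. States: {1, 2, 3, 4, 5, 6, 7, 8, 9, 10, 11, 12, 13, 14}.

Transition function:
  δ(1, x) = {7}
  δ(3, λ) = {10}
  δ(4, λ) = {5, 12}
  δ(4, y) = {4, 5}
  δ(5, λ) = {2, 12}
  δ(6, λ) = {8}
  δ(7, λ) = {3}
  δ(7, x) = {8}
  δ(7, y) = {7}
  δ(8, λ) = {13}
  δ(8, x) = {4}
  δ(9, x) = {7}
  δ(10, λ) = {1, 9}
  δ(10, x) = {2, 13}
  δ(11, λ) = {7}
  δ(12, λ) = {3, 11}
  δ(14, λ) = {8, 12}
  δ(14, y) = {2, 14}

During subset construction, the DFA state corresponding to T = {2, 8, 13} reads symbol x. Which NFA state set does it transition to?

{1, 2, 3, 4, 5, 7, 9, 10, 11, 12}

8 on x → {4}.
No x-transition from 2, 13.
Union after reading x: {4}.
Now take the λ-closure:
From 4 via λ: add 5, 12.
From 5 via λ: add 2.
From 12 via λ: add 3, 11.
From 3 via λ: add 10.
From 11 via λ: add 7.
From 10 via λ: add 1, 9.
No new states can be added; the closed set is {1, 2, 3, 4, 5, 7, 9, 10, 11, 12}.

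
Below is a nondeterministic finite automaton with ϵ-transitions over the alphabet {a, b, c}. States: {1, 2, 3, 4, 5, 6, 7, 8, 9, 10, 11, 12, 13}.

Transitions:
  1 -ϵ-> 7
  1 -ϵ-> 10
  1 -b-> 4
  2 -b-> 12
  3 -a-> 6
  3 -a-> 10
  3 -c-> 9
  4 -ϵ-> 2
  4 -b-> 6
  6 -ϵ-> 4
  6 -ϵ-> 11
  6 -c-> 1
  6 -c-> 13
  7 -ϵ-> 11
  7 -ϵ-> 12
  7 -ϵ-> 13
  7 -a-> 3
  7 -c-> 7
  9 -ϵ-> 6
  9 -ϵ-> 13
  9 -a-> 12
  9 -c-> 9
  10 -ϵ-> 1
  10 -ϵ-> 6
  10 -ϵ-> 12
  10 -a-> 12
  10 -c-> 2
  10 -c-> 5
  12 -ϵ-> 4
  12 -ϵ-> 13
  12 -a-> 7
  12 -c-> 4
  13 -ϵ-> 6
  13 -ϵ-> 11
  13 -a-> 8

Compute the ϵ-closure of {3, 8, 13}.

Start with {3, 8, 13}.
From 13 via ϵ: add 6, 11.
From 6 via ϵ: add 4.
From 4 via ϵ: add 2.
No new states can be added; the closed set is {2, 3, 4, 6, 8, 11, 13}.

{2, 3, 4, 6, 8, 11, 13}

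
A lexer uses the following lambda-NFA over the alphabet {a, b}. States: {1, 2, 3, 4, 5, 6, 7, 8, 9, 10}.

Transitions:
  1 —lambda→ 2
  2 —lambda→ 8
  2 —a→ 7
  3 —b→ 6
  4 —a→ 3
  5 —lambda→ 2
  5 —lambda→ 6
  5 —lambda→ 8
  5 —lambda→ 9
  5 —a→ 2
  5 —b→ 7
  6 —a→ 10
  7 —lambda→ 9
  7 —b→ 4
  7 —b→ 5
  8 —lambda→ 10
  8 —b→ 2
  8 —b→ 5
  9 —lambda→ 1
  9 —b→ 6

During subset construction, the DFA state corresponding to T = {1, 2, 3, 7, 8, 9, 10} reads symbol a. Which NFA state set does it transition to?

2 on a → {7}.
No a-transition from 1, 3, 7, 8, 9, 10.
Union after reading a: {7}.
Now take the lambda-closure:
From 7 via lambda: add 9.
From 9 via lambda: add 1.
From 1 via lambda: add 2.
From 2 via lambda: add 8.
From 8 via lambda: add 10.
No new states can be added; the closed set is {1, 2, 7, 8, 9, 10}.

{1, 2, 7, 8, 9, 10}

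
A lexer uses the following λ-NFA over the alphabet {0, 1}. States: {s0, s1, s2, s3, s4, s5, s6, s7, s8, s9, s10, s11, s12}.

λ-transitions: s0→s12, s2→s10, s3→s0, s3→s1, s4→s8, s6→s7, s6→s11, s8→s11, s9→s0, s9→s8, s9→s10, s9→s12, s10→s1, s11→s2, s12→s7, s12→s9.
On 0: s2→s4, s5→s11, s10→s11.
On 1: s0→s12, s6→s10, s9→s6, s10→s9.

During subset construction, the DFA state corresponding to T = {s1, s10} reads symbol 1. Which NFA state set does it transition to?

s10 on 1 → {s9}.
No 1-transition from s1.
Union after reading 1: {s9}.
Now take the λ-closure:
From s9 via λ: add s0, s8, s10, s12.
From s8 via λ: add s11.
From s10 via λ: add s1.
From s12 via λ: add s7.
From s11 via λ: add s2.
No new states can be added; the closed set is {s0, s1, s2, s7, s8, s9, s10, s11, s12}.

{s0, s1, s2, s7, s8, s9, s10, s11, s12}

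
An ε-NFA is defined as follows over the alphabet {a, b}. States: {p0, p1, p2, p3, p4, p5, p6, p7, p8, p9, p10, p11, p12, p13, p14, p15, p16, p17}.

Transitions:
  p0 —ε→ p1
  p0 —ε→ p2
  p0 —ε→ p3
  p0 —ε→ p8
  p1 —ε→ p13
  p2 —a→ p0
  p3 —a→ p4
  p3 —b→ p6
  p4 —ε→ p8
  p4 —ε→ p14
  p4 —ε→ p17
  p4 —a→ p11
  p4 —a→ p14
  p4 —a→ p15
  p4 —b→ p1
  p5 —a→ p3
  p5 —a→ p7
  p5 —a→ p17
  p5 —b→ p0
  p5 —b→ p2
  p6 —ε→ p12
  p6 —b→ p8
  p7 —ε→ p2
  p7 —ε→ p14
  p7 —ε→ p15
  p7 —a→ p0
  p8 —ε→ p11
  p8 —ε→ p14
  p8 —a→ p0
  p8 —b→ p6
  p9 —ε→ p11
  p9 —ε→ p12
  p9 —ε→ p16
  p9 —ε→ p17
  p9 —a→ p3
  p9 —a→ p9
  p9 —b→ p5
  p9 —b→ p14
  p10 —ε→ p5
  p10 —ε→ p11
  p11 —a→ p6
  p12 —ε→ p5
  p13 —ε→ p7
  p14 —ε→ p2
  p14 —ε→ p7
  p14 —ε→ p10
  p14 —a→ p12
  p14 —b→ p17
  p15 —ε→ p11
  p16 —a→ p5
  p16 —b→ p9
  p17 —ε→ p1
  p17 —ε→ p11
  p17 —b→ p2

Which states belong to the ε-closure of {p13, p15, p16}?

{p2, p5, p7, p10, p11, p13, p14, p15, p16}

Start with {p13, p15, p16}.
From p13 via ε: add p7.
From p15 via ε: add p11.
From p7 via ε: add p2, p14.
From p14 via ε: add p10.
From p10 via ε: add p5.
No new states can be added; the closed set is {p2, p5, p7, p10, p11, p13, p14, p15, p16}.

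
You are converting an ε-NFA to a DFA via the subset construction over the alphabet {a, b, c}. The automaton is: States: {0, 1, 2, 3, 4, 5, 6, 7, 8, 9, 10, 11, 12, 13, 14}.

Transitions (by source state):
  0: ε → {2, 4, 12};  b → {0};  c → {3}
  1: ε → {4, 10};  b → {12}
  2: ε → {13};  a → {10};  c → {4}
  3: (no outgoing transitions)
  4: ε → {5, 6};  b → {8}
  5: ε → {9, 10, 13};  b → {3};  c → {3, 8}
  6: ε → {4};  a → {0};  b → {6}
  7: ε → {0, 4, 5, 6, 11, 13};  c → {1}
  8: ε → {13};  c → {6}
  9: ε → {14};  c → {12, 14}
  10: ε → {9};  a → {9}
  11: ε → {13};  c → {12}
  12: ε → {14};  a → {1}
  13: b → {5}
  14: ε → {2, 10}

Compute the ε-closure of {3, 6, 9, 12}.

Start with {3, 6, 9, 12}.
From 6 via ε: add 4.
From 9 via ε: add 14.
From 4 via ε: add 5.
From 14 via ε: add 2, 10.
From 2 via ε: add 13.
No new states can be added; the closed set is {2, 3, 4, 5, 6, 9, 10, 12, 13, 14}.

{2, 3, 4, 5, 6, 9, 10, 12, 13, 14}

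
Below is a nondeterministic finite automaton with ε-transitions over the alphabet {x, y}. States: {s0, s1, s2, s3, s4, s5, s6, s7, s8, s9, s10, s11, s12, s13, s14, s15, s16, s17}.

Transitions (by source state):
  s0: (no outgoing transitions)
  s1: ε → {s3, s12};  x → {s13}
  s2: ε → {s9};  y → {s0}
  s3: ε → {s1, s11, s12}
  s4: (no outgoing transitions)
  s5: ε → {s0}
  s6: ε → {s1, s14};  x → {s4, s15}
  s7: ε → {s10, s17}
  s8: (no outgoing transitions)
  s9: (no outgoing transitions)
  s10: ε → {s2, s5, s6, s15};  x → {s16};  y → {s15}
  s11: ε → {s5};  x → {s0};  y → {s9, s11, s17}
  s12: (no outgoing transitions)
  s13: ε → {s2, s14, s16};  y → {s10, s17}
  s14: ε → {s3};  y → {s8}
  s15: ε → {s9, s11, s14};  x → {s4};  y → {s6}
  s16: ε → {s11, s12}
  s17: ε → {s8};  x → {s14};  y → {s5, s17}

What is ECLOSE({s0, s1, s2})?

Start with {s0, s1, s2}.
From s1 via ε: add s3, s12.
From s2 via ε: add s9.
From s3 via ε: add s11.
From s11 via ε: add s5.
No new states can be added; the closed set is {s0, s1, s2, s3, s5, s9, s11, s12}.

{s0, s1, s2, s3, s5, s9, s11, s12}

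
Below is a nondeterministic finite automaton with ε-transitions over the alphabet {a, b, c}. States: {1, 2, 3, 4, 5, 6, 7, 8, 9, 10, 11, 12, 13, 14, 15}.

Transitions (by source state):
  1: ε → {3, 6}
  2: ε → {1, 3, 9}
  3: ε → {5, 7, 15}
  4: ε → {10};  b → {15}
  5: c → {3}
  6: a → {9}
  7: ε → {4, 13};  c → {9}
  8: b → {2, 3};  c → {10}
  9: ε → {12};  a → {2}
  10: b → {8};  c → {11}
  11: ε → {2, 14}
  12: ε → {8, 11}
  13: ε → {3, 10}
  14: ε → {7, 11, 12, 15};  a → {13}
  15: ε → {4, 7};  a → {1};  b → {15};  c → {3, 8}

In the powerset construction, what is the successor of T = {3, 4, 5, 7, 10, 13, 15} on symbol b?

4 on b → {15}.
10 on b → {8}.
15 on b → {15}.
No b-transition from 3, 5, 7, 13.
Union after reading b: {8, 15}.
Now take the ε-closure:
From 15 via ε: add 4, 7.
From 4 via ε: add 10.
From 7 via ε: add 13.
From 13 via ε: add 3.
From 3 via ε: add 5.
No new states can be added; the closed set is {3, 4, 5, 7, 8, 10, 13, 15}.

{3, 4, 5, 7, 8, 10, 13, 15}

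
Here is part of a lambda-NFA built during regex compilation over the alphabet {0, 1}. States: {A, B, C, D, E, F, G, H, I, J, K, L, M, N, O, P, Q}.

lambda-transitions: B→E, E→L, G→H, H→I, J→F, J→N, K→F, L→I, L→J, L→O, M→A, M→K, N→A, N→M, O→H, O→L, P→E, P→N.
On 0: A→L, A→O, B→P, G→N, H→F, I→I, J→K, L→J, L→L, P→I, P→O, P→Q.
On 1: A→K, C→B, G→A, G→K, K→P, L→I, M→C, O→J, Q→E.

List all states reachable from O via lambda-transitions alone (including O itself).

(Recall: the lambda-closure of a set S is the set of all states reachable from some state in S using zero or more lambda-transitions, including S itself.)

{A, F, H, I, J, K, L, M, N, O}

Start with {O}.
From O via lambda: add H, L.
From H via lambda: add I.
From L via lambda: add J.
From J via lambda: add F, N.
From N via lambda: add A, M.
From M via lambda: add K.
No new states can be added; the closed set is {A, F, H, I, J, K, L, M, N, O}.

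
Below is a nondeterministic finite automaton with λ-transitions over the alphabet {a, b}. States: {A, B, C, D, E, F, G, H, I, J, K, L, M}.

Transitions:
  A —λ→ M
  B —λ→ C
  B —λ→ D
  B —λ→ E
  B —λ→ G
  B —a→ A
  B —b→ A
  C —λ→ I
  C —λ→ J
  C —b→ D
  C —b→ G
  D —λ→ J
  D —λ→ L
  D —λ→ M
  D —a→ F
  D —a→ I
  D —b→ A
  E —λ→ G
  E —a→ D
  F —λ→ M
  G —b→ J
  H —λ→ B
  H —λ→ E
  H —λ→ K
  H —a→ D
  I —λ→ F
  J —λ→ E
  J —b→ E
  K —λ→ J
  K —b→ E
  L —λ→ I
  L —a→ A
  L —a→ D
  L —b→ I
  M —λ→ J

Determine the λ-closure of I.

{E, F, G, I, J, M}

Start with {I}.
From I via λ: add F.
From F via λ: add M.
From M via λ: add J.
From J via λ: add E.
From E via λ: add G.
No new states can be added; the closed set is {E, F, G, I, J, M}.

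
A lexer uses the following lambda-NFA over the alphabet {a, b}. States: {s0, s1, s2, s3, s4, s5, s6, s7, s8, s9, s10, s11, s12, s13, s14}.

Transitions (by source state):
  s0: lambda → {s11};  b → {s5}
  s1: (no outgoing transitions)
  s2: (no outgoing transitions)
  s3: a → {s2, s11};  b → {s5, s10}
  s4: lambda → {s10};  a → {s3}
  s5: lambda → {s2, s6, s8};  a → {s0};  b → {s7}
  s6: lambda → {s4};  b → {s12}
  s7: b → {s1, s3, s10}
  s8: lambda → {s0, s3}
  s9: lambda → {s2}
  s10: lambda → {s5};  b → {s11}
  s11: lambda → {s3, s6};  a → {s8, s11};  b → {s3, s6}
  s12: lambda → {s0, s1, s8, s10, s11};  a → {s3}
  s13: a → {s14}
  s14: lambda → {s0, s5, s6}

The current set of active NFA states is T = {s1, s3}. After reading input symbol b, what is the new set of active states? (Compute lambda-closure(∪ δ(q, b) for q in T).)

s3 on b → {s5, s10}.
No b-transition from s1.
Union after reading b: {s5, s10}.
Now take the lambda-closure:
From s5 via lambda: add s2, s6, s8.
From s6 via lambda: add s4.
From s8 via lambda: add s0, s3.
From s0 via lambda: add s11.
No new states can be added; the closed set is {s0, s2, s3, s4, s5, s6, s8, s10, s11}.

{s0, s2, s3, s4, s5, s6, s8, s10, s11}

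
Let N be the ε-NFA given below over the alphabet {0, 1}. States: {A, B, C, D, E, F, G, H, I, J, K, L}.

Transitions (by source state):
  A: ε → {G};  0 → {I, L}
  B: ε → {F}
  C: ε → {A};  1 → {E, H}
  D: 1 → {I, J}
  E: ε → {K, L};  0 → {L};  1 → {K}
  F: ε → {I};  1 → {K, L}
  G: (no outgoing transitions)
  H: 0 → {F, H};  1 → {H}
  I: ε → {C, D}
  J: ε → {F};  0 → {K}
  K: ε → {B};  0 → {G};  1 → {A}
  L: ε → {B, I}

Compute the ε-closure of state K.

{A, B, C, D, F, G, I, K}

Start with {K}.
From K via ε: add B.
From B via ε: add F.
From F via ε: add I.
From I via ε: add C, D.
From C via ε: add A.
From A via ε: add G.
No new states can be added; the closed set is {A, B, C, D, F, G, I, K}.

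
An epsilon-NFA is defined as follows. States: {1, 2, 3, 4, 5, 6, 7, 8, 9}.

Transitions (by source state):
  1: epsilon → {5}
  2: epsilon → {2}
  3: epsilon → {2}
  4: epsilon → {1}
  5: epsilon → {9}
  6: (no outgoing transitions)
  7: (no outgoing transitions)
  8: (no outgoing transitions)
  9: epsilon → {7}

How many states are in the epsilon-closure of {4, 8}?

Start with {4, 8}.
From 4 via epsilon: add 1.
From 1 via epsilon: add 5.
From 5 via epsilon: add 9.
From 9 via epsilon: add 7.
epsilon-closure = {1, 4, 5, 7, 8, 9}, which has 6 states.

6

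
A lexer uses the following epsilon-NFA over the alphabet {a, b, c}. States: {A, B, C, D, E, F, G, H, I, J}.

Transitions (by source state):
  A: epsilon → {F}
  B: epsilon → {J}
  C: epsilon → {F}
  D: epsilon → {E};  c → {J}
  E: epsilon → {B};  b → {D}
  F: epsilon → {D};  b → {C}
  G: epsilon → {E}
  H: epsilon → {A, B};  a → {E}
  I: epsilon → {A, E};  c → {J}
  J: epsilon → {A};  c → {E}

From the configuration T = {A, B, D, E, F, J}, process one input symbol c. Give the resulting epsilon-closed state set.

D on c → {J}.
J on c → {E}.
No c-transition from A, B, E, F.
Union after reading c: {E, J}.
Now take the epsilon-closure:
From E via epsilon: add B.
From J via epsilon: add A.
From A via epsilon: add F.
From F via epsilon: add D.
No new states can be added; the closed set is {A, B, D, E, F, J}.

{A, B, D, E, F, J}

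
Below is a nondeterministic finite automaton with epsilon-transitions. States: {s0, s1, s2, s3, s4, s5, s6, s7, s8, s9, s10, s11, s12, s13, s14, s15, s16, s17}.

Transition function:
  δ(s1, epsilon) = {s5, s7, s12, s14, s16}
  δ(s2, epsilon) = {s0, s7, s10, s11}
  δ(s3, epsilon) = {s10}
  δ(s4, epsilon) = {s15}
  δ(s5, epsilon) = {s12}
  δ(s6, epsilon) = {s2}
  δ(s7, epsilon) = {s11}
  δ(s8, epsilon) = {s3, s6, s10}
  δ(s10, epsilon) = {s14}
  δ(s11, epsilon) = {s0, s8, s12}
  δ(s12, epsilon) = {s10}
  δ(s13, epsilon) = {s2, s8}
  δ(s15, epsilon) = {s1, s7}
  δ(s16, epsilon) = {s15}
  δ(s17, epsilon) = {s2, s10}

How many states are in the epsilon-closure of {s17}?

Start with {s17}.
From s17 via epsilon: add s2, s10.
From s2 via epsilon: add s0, s7, s11.
From s10 via epsilon: add s14.
From s11 via epsilon: add s8, s12.
From s8 via epsilon: add s3, s6.
epsilon-closure = {s0, s2, s3, s6, s7, s8, s10, s11, s12, s14, s17}, which has 11 states.

11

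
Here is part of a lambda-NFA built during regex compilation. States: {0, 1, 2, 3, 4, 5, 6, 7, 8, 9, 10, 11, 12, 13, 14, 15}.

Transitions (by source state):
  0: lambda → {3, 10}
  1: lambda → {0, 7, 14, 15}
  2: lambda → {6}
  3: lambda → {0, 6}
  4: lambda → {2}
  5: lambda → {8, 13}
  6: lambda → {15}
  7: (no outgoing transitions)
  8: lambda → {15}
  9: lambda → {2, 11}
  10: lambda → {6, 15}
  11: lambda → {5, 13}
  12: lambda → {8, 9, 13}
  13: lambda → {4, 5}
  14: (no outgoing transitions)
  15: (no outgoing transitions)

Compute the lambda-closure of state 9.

Start with {9}.
From 9 via lambda: add 2, 11.
From 2 via lambda: add 6.
From 11 via lambda: add 5, 13.
From 5 via lambda: add 8.
From 6 via lambda: add 15.
From 13 via lambda: add 4.
No new states can be added; the closed set is {2, 4, 5, 6, 8, 9, 11, 13, 15}.

{2, 4, 5, 6, 8, 9, 11, 13, 15}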